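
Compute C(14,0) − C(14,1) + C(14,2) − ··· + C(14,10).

286

The partial alternating sum Σ_{k=0}^{10} (−1)^k C(14,k) = (−1)^10 C(13,10) = 286.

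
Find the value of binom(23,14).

817190

C(23,14) = C(23,9) by symmetry.
C(23,9) = (23·22·21·20·19·18·17·16·15) / 9! = 296541907200 / 362880 = 817190.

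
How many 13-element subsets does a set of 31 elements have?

206253075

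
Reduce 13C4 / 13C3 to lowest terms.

5/2

C(n,k+1)/C(n,k) = (n−k)/(k+1) = (13−3)/(3+1) = 10/4 = 5/2.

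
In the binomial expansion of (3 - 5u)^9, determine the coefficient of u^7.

The general term is C(9,j)·(3)^j·(-5u)^(9-j); the u^7 term has j = 2.
C(9,2) = 36.
Coefficient = C(9,2) · 3^2 · (-5)^7 = 36 · 9 · (-78125) = -25312500.

-25312500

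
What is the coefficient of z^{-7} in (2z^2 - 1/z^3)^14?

-439296

General term: C(14,j)·(2z^2)^j·(-1/z^3)^(14-j), with z-exponent 2j − 3(14−j) = 5j − 42.
Set 5j − 42 = -7: j = 7.
C(14,7) = 3432; 2^7 = 128; (-1)^7 = -1.
Coefficient = 3432 · 128 · (-1) = -439296.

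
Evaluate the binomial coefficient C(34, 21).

927983760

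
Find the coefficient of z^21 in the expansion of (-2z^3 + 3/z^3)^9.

General term: C(9,j)·(-2z^3)^j·(3/z^3)^(9-j), with z-exponent 3j − 3(9−j) = 6j − 27.
Set 6j − 27 = 21: j = 8.
C(9,8) = 9; (-2)^8 = 256; 3^1 = 3.
Coefficient = 9 · 256 · 3 = 6912.

6912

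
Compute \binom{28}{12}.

C(28,12) = (28·27·26·25·24·23·22·21·20·19·18·17) / 12! = 14572069319808000 / 479001600 = 30421755.

30421755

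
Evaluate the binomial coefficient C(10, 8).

C(10,8) = C(10,2) by symmetry.
C(10,2) = (10·9) / 2! = 90 / 2 = 45.

45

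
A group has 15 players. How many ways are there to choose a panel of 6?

5005

This is C(15,6) = 5005.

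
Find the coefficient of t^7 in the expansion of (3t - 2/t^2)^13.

General term: C(13,j)·(3t)^j·(-2/t^2)^(13-j), with t-exponent 1j − 2(13−j) = 3j − 26.
Set 3j − 26 = 7: j = 11.
C(13,11) = 78; 3^11 = 177147; (-2)^2 = 4.
Coefficient = 78 · 177147 · 4 = 55269864.

55269864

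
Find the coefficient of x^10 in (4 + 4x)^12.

The general term is C(12,j)·(4)^j·(4x)^(12-j); the x^10 term has j = 2.
C(12,2) = 66.
Coefficient = C(12,2) · 4^2 · 4^10 = 66 · 16 · 1048576 = 1107296256.

1107296256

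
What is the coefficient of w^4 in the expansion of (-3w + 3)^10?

12400290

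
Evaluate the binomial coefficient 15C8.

C(15,8) = C(15,7) by symmetry.
C(15,7) = (15·14·13·12·11·10·9) / 7! = 32432400 / 5040 = 6435.

6435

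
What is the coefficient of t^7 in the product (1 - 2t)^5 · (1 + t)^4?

Coefficient of t^7 = Σ_{j} C(5,j)·(-2)^j·C(4,7-j)·1^(7-j) for j from 3 to 5.
= (-80) + 320 + (-192) = 48.

48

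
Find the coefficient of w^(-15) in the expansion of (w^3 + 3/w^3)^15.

General term: C(15,j)·(w^3)^j·(3/w^3)^(15-j), with w-exponent 3j − 3(15−j) = 6j − 45.
Set 6j − 45 = -15: j = 5.
C(15,5) = 3003; 1^5 = 1; 3^10 = 59049.
Coefficient = 3003 · 1 · 59049 = 177324147.

177324147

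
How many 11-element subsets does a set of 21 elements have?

352716

C(21,11) = C(21,10) by symmetry.
C(21,10) = (21·20·19·18·17·16·15·14·13·12) / 10! = 1279935820800 / 3628800 = 352716.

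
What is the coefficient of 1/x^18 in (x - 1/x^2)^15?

General term: C(15,j)·(x)^j·(-1/x^2)^(15-j), with x-exponent 1j − 2(15−j) = 3j − 30.
Set 3j − 30 = -18: j = 4.
C(15,4) = 1365; 1^4 = 1; (-1)^11 = -1.
Coefficient = 1365 · 1 · (-1) = -1365.

-1365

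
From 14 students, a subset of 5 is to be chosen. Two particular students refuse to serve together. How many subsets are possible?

1782

All 5-subsets: C(14,5) = 2002. Those containing both fixed elements: C(12,3) = 220.
2002 − 220 = 1782.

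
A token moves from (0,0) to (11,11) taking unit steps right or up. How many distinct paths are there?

705432

Each path is a sequence of 22 steps with 11 rights: C(22,11) = 705432.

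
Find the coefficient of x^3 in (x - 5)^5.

The general term is C(5,j)·(x)^j·(-5)^(5-j); the x^3 term has j = 3.
C(5,3) = 10.
Coefficient = C(5,3) · (-5)^2 = 10 · 25 = 250.

250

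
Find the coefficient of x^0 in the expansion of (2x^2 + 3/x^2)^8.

General term: C(8,j)·(2x^2)^j·(3/x^2)^(8-j), with x-exponent 2j − 2(8−j) = 4j − 16.
Set 4j − 16 = 0: j = 4.
C(8,4) = 70; 2^4 = 16; 3^4 = 81.
Coefficient = 70 · 16 · 81 = 90720.

90720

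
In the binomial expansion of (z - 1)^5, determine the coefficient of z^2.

-10

The general term is C(5,j)·(z)^j·(-1)^(5-j); the z^2 term has j = 2.
C(5,2) = 10.
Coefficient = C(5,2) · (-1)^3 = 10 · (-1) = -10.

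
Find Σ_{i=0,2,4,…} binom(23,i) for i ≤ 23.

Half of (1+1)^23 + (1−1)^23 gives the even-index sum: 2^22 = 4194304.

4194304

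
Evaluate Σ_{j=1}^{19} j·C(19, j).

Differentiating (1+x)^19 and setting x=1: Σ j·C(19,j) = 19·2^18 = 4980736.

4980736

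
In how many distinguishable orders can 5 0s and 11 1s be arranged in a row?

4368

Choose positions for the 0s: C(16,5) = 4368.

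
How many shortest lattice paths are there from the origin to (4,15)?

Each path is a sequence of 19 steps with 4 rights: C(19,4) = 3876.

3876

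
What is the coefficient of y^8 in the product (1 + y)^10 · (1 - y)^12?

90

Coefficient of y^8 = Σ_{j} C(10,j)·1^j·C(12,8-j)·(-1)^(8-j) for j from 0 to 8.
= 495 + (-7920) + 41580 + (-95040) + 103950 + (-55440) + 13860 + (-1440) + 45 = 90.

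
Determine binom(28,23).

98280

C(28,23) = C(28,5) by symmetry.
C(28,5) = (28·27·26·25·24) / 5! = 11793600 / 120 = 98280.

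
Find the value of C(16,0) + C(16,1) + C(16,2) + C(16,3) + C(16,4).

1 + 16 + 120 + 560 + 1820 = 2517.

2517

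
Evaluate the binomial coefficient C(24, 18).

C(24,18) = C(24,6) by symmetry.
C(24,6) = (24·23·22·21·20·19) / 6! = 96909120 / 720 = 134596.

134596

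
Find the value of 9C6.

84

C(9,6) = C(9,3) by symmetry.
C(9,3) = (9·8·7) / 3! = 504 / 6 = 84.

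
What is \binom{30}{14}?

C(30,14) = (30·29·28·27·26·25·24·23·22·21·20·19·18·17) / 14! = 12677700308232960000 / 87178291200 = 145422675.

145422675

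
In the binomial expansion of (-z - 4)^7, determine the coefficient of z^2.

-21504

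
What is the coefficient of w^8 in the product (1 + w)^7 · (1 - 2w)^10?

Coefficient of w^8 = Σ_{j} C(7,j)·1^j·C(10,8-j)·(-2)^(8-j) for j from 0 to 7.
= 11520 + (-107520) + 282240 + (-282240) + 117600 + (-20160) + 1260 + (-20) = 2680.

2680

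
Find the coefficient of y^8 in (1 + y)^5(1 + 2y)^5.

800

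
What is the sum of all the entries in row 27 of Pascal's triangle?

The entries of row 27 sum to 2^27 = 134217728.

134217728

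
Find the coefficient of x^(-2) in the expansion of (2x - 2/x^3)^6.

960

General term: C(6,j)·(2x)^j·(-2/x^3)^(6-j), with x-exponent 1j − 3(6−j) = 4j − 18.
Set 4j − 18 = -2: j = 4.
C(6,4) = 15; 2^4 = 16; (-2)^2 = 4.
Coefficient = 15 · 16 · 4 = 960.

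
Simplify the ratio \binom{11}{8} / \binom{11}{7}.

1/2

C(n,k+1)/C(n,k) = (n−k)/(k+1) = (11−7)/(7+1) = 4/8 = 1/2.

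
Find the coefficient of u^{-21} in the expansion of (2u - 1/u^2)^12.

-24

General term: C(12,j)·(2u)^j·(-1/u^2)^(12-j), with u-exponent 1j − 2(12−j) = 3j − 24.
Set 3j − 24 = -21: j = 1.
C(12,1) = 12; 2^1 = 2; (-1)^11 = -1.
Coefficient = 12 · 2 · (-1) = -24.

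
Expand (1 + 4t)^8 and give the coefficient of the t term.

The general term is C(8,j)·(1)^j·(4t)^(8-j); the t^1 term has j = 7.
C(8,7) = 8.
Coefficient = C(8,7) · 4^1 = 8 · 4 = 32.

32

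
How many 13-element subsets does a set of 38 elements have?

5414950296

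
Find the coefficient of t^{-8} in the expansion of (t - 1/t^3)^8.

70

General term: C(8,j)·(t)^j·(-1/t^3)^(8-j), with t-exponent 1j − 3(8−j) = 4j − 24.
Set 4j − 24 = -8: j = 4.
C(8,4) = 70; 1^4 = 1; (-1)^4 = 1.
Coefficient = 70 · 1 · 1 = 70.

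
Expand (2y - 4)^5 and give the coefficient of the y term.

The general term is C(5,j)·(2y)^j·(-4)^(5-j); the y^1 term has j = 1.
C(5,1) = 5.
Coefficient = C(5,1) · 2^1 · (-4)^4 = 5 · 2 · 256 = 2560.

2560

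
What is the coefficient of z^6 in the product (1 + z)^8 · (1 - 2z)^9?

Coefficient of z^6 = Σ_{j} C(8,j)·1^j·C(9,6-j)·(-2)^(6-j) for j from 0 to 6.
= 5376 + (-32256) + 56448 + (-37632) + 10080 + (-1008) + 28 = 1036.

1036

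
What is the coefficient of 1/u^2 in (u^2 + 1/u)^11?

General term: C(11,j)·(u^2)^j·(1/u)^(11-j), with u-exponent 2j − 1(11−j) = 3j − 11.
Set 3j − 11 = -2: j = 3.
C(11,3) = 165; 1^3 = 1; 1^8 = 1.
Coefficient = 165 · 1 · 1 = 165.

165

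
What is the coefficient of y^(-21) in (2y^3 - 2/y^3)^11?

General term: C(11,j)·(2y^3)^j·(-2/y^3)^(11-j), with y-exponent 3j − 3(11−j) = 6j − 33.
Set 6j − 33 = -21: j = 2.
C(11,2) = 55; 2^2 = 4; (-2)^9 = -512.
Coefficient = 55 · 4 · (-512) = -112640.

-112640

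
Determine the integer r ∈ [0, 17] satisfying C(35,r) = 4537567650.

17

C(35,r) increases on 0 ≤ r ≤ 17. C(35,16) = 4059928950 and C(35,17) = 4537567650, so r = 17.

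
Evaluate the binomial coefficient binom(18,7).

31824

C(18,7) = (18·17·16·15·14·13·12) / 7! = 160392960 / 5040 = 31824.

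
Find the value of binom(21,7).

C(21,7) = (21·20·19·18·17·16·15) / 7! = 586051200 / 5040 = 116280.

116280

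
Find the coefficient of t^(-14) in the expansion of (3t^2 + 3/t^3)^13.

General term: C(13,j)·(3t^2)^j·(3/t^3)^(13-j), with t-exponent 2j − 3(13−j) = 5j − 39.
Set 5j − 39 = -14: j = 5.
C(13,5) = 1287; 3^5 = 243; 3^8 = 6561.
Coefficient = 1287 · 243 · 6561 = 2051893701.

2051893701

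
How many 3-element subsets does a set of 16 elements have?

C(16,3) = (16·15·14) / 3! = 3360 / 6 = 560.

560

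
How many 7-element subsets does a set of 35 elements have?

6724520

C(35,7) = (35·34·33·32·31·30·29) / 7! = 33891580800 / 5040 = 6724520.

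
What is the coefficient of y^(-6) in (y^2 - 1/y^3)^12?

924

General term: C(12,j)·(y^2)^j·(-1/y^3)^(12-j), with y-exponent 2j − 3(12−j) = 5j − 36.
Set 5j − 36 = -6: j = 6.
C(12,6) = 924; 1^6 = 1; (-1)^6 = 1.
Coefficient = 924 · 1 · 1 = 924.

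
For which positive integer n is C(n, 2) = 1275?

n(n−1)/2 = 1275 ⇒ n(n−1) = 2550. Since 51·50 = 2550, n = 51.

51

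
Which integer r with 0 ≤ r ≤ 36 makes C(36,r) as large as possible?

18

C(36,r) is maximized at r = 36/2 = 18.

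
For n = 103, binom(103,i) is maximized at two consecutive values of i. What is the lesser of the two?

51

For odd n = 103, C(103,i) peaks at i = (n−1)/2 and (n+1)/2; the lesser is 51.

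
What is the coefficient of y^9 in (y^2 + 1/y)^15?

6435

General term: C(15,j)·(y^2)^j·(1/y)^(15-j), with y-exponent 2j − 1(15−j) = 3j − 15.
Set 3j − 15 = 9: j = 8.
C(15,8) = 6435; 1^8 = 1; 1^7 = 1.
Coefficient = 6435 · 1 · 1 = 6435.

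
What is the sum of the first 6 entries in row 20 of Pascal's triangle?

1 + 20 + 190 + 1140 + 4845 + 15504 = 21700.

21700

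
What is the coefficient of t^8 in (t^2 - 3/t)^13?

1250964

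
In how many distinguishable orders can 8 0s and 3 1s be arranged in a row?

Choose positions for the 0s: C(11,8) = 165.

165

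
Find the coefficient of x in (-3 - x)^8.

The general term is C(8,j)·(-3)^j·(-x)^(8-j); the x^1 term has j = 7.
C(8,7) = 8.
Coefficient = C(8,7) · (-3)^7 · (-1)^1 = 8 · (-2187) · (-1) = 17496.

17496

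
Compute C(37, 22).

9364199760

C(37,22) = C(37,15) by symmetry.
C(37,15) = (37·36·35·34·33·32·31·30·29·28·27·26·25·24·23) / 15! = 12245324002983751680000 / 1307674368000 = 9364199760.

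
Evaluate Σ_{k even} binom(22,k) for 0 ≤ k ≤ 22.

Half of (1+1)^22 + (1−1)^22 gives the even-index sum: 2^21 = 2097152.

2097152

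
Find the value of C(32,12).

225792840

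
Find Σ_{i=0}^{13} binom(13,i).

8192

The entries of row 13 sum to 2^13 = 8192.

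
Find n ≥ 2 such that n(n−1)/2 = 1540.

56

n(n−1)/2 = 1540 ⇒ n(n−1) = 3080. Since 56·55 = 3080, n = 56.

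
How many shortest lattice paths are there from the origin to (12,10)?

646646

Each path is a sequence of 22 steps with 12 rights: C(22,12) = 646646.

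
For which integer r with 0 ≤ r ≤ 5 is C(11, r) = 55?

C(11,r) increases on 0 ≤ r ≤ 5. C(11,1) = 11 and C(11,2) = 55, so r = 2.

2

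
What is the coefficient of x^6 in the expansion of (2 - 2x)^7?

896

The general term is C(7,j)·(2)^j·(-2x)^(7-j); the x^6 term has j = 1.
C(7,1) = 7.
Coefficient = C(7,1) · 2^1 · (-2)^6 = 7 · 2 · 64 = 896.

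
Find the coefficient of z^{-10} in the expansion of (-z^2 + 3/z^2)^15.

General term: C(15,j)·(-z^2)^j·(3/z^2)^(15-j), with z-exponent 2j − 2(15−j) = 4j − 30.
Set 4j − 30 = -10: j = 5.
C(15,5) = 3003; (-1)^5 = -1; 3^10 = 59049.
Coefficient = 3003 · (-1) · 59049 = -177324147.

-177324147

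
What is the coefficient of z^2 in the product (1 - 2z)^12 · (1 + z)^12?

42

Coefficient of z^2 = Σ_{j} C(12,j)·(-2)^j·C(12,2-j)·1^(2-j) for j from 0 to 2.
= 66 + (-288) + 264 = 42.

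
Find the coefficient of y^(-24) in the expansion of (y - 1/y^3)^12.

General term: C(12,j)·(y)^j·(-1/y^3)^(12-j), with y-exponent 1j − 3(12−j) = 4j − 36.
Set 4j − 36 = -24: j = 3.
C(12,3) = 220; 1^3 = 1; (-1)^9 = -1.
Coefficient = 220 · 1 · (-1) = -220.

-220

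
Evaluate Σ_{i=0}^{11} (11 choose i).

The entries of row 11 sum to 2^11 = 2048.

2048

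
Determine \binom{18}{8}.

43758

C(18,8) = (18·17·16·15·14·13·12·11) / 8! = 1764322560 / 40320 = 43758.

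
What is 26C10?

5311735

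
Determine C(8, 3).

56

C(8,3) = (8·7·6) / 3! = 336 / 6 = 56.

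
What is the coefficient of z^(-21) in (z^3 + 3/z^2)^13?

General term: C(13,j)·(z^3)^j·(3/z^2)^(13-j), with z-exponent 3j − 2(13−j) = 5j − 26.
Set 5j − 26 = -21: j = 1.
C(13,1) = 13; 1^1 = 1; 3^12 = 531441.
Coefficient = 13 · 1 · 531441 = 6908733.

6908733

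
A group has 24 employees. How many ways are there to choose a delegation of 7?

This is C(24,7) = 346104.

346104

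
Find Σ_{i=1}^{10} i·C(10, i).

Since i·C(10,i) = 10·C(9,i−1), the sum is 10·2^9 = 10·512 = 5120.

5120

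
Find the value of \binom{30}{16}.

C(30,16) = C(30,14) by symmetry.
C(30,14) = (30·29·28·27·26·25·24·23·22·21·20·19·18·17) / 14! = 12677700308232960000 / 87178291200 = 145422675.

145422675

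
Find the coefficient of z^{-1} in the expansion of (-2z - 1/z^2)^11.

General term: C(11,j)·(-2z)^j·(-1/z^2)^(11-j), with z-exponent 1j − 2(11−j) = 3j − 22.
Set 3j − 22 = -1: j = 7.
C(11,7) = 330; (-2)^7 = -128; (-1)^4 = 1.
Coefficient = 330 · (-128) · 1 = -42240.

-42240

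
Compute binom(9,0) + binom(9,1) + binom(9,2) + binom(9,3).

1 + 9 + 36 + 84 = 130.

130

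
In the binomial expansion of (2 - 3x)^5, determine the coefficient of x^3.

-1080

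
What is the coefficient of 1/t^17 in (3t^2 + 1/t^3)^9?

General term: C(9,j)·(3t^2)^j·(1/t^3)^(9-j), with t-exponent 2j − 3(9−j) = 5j − 27.
Set 5j − 27 = -17: j = 2.
C(9,2) = 36; 3^2 = 9; 1^7 = 1.
Coefficient = 36 · 9 · 1 = 324.

324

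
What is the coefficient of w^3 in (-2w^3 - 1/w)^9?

General term: C(9,j)·(-2w^3)^j·(-1/w)^(9-j), with w-exponent 3j − 1(9−j) = 4j − 9.
Set 4j − 9 = 3: j = 3.
C(9,3) = 84; (-2)^3 = -8; (-1)^6 = 1.
Coefficient = 84 · (-8) · 1 = -672.

-672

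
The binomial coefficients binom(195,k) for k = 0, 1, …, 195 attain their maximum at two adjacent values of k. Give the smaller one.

97

For odd n = 195, C(195,k) peaks at k = (n−1)/2 and (n+1)/2; the smaller is 97.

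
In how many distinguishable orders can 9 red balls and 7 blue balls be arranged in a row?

Choose positions for the red balls: C(16,9) = 11440.

11440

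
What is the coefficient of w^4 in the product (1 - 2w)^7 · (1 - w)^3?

Coefficient of w^4 = Σ_{j} C(7,j)·(-2)^j·C(3,4-j)·(-1)^(4-j) for j from 1 to 4.
= 14 + 252 + 840 + 560 = 1666.

1666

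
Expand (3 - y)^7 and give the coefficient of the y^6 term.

The general term is C(7,j)·(3)^j·(-y)^(7-j); the y^6 term has j = 1.
C(7,1) = 7.
Coefficient = C(7,1) · 3^1 = 7 · 3 = 21.

21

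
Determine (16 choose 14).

C(16,14) = C(16,2) by symmetry.
C(16,2) = (16·15) / 2! = 240 / 2 = 120.

120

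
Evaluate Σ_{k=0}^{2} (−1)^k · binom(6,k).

The partial alternating sum Σ_{k=0}^{2} (−1)^k C(6,k) = (−1)^2 C(5,2) = 10.

10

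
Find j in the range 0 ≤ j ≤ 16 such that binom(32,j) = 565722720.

15

C(32,j) increases on 0 ≤ j ≤ 16. C(32,14) = 471435600 and C(32,15) = 565722720, so j = 15.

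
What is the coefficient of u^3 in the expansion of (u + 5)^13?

The general term is C(13,j)·(u)^j·(5)^(13-j); the u^3 term has j = 3.
C(13,3) = 286.
Coefficient = C(13,3) · 5^10 = 286 · 9765625 = 2792968750.

2792968750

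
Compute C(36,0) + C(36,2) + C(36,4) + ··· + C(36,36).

34359738368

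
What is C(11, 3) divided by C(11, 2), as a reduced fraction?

3

C(n,k+1)/C(n,k) = (n−k)/(k+1) = (11−2)/(2+1) = 9/3 = 3.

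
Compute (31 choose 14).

C(31,14) = (31·30·29·28·27·26·25·24·23·22·21·20·19·18) / 14! = 23118159385601280000 / 87178291200 = 265182525.

265182525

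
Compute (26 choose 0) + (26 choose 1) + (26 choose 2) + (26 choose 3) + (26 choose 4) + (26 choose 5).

83682

1 + 26 + 325 + 2600 + 14950 + 65780 = 83682.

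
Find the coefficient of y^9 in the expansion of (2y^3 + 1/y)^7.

560

General term: C(7,j)·(2y^3)^j·(1/y)^(7-j), with y-exponent 3j − 1(7−j) = 4j − 7.
Set 4j − 7 = 9: j = 4.
C(7,4) = 35; 2^4 = 16; 1^3 = 1.
Coefficient = 35 · 16 · 1 = 560.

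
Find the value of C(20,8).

125970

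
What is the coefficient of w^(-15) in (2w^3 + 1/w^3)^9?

144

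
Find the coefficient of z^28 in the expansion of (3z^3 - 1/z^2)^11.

-649539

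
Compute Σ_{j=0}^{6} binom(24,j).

1 + 24 + 276 + 2024 + 10626 + 42504 + 134596 = 190051.

190051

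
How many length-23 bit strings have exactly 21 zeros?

Choose the 21 positions: C(23,21) = 253.

253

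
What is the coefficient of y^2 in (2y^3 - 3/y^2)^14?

General term: C(14,j)·(2y^3)^j·(-3/y^2)^(14-j), with y-exponent 3j − 2(14−j) = 5j − 28.
Set 5j − 28 = 2: j = 6.
C(14,6) = 3003; 2^6 = 64; (-3)^8 = 6561.
Coefficient = 3003 · 64 · 6561 = 1260971712.

1260971712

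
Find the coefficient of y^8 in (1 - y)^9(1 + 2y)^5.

Coefficient of y^8 = Σ_{j} C(9,j)·(-1)^j·C(5,8-j)·2^(8-j) for j from 3 to 8.
= (-2688) + 10080 + (-10080) + 3360 + (-360) + 9 = 321.

321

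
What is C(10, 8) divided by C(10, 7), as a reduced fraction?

3/8

C(n,k+1)/C(n,k) = (n−k)/(k+1) = (10−7)/(7+1) = 3/8.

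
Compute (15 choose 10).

3003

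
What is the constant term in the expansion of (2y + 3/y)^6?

4320

General term: C(6,j)·(2y)^j·(3/y)^(6-j), with y-exponent 1j − 1(6−j) = 2j − 6.
Set 2j − 6 = 0: j = 3.
C(6,3) = 20; 2^3 = 8; 3^3 = 27.
Coefficient = 20 · 8 · 27 = 4320.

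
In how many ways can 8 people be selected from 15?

6435

This is C(15,8) = 6435.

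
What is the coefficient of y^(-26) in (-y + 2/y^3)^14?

General term: C(14,j)·(-y)^j·(2/y^3)^(14-j), with y-exponent 1j − 3(14−j) = 4j − 42.
Set 4j − 42 = -26: j = 4.
C(14,4) = 1001; (-1)^4 = 1; 2^10 = 1024.
Coefficient = 1001 · 1 · 1024 = 1025024.

1025024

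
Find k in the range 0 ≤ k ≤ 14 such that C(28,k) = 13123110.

C(28,k) increases on 0 ≤ k ≤ 14. C(28,9) = 6906900 and C(28,10) = 13123110, so k = 10.

10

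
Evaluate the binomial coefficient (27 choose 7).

888030

C(27,7) = (27·26·25·24·23·22·21) / 7! = 4475671200 / 5040 = 888030.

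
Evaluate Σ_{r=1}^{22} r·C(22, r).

46137344

Since r·C(22,r) = 22·C(21,r−1), the sum is 22·2^21 = 22·2097152 = 46137344.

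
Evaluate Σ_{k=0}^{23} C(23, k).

8388608

Setting x = 1 in (1+x)^23 gives Σ C(23,k) = 2^23 = 8388608.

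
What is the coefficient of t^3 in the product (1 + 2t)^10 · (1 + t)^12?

4660

Coefficient of t^3 = Σ_{j} C(10,j)·2^j·C(12,3-j)·1^(3-j) for j from 0 to 3.
= 220 + 1320 + 2160 + 960 = 4660.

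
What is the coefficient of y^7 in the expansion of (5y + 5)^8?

3125000

The general term is C(8,j)·(5y)^j·(5)^(8-j); the y^7 term has j = 7.
C(8,7) = 8.
Coefficient = C(8,7) · 5^7 · 5^1 = 8 · 78125 · 5 = 3125000.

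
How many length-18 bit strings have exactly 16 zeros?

Choose the 16 positions: C(18,16) = 153.

153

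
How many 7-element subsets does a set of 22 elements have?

170544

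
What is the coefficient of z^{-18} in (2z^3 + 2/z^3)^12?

General term: C(12,j)·(2z^3)^j·(2/z^3)^(12-j), with z-exponent 3j − 3(12−j) = 6j − 36.
Set 6j − 36 = -18: j = 3.
C(12,3) = 220; 2^3 = 8; 2^9 = 512.
Coefficient = 220 · 8 · 512 = 901120.

901120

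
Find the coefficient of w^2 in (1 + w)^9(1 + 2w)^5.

Coefficient of w^2 = Σ_{j} C(9,j)·1^j·C(5,2-j)·2^(2-j) for j from 0 to 2.
= 40 + 90 + 36 = 166.

166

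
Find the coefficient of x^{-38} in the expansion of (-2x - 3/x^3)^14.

General term: C(14,j)·(-2x)^j·(-3/x^3)^(14-j), with x-exponent 1j − 3(14−j) = 4j − 42.
Set 4j − 42 = -38: j = 1.
C(14,1) = 14; (-2)^1 = -2; (-3)^13 = -1594323.
Coefficient = 14 · (-2) · (-1594323) = 44641044.

44641044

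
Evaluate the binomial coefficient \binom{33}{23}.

C(33,23) = C(33,10) by symmetry.
C(33,10) = (33·32·31·30·29·28·27·26·25·24) / 10! = 335885501952000 / 3628800 = 92561040.

92561040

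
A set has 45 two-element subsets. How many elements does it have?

10

n(n−1)/2 = 45 ⇒ n(n−1) = 90. Since 10·9 = 90, n = 10.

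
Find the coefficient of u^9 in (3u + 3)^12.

The general term is C(12,j)·(3u)^j·(3)^(12-j); the u^9 term has j = 9.
C(12,9) = 220.
Coefficient = C(12,9) · 3^9 · 3^3 = 220 · 19683 · 27 = 116917020.

116917020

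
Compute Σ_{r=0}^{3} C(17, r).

834

1 + 17 + 136 + 680 = 834.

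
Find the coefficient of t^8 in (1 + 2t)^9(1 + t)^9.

Coefficient of t^8 = Σ_{j} C(9,j)·2^j·C(9,8-j)·1^(8-j) for j from 0 to 8.
= 9 + 648 + 12096 + 84672 + 254016 + 338688 + 193536 + 41472 + 2304 = 927441.

927441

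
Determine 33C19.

818809200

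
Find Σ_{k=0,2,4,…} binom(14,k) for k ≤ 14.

Half of (1+1)^14 + (1−1)^14 gives the even-index sum: 2^13 = 8192.

8192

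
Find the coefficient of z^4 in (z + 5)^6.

375

The general term is C(6,j)·(z)^j·(5)^(6-j); the z^4 term has j = 4.
C(6,4) = 15.
Coefficient = C(6,4) · 5^2 = 15 · 25 = 375.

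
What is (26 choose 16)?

5311735

C(26,16) = C(26,10) by symmetry.
C(26,10) = (26·25·24·23·22·21·20·19·18·17) / 10! = 19275223968000 / 3628800 = 5311735.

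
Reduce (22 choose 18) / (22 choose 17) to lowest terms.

5/18

C(n,k+1)/C(n,k) = (n−k)/(k+1) = (22−17)/(17+1) = 5/18.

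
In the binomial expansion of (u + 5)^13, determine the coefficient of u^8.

4021875

The general term is C(13,j)·(u)^j·(5)^(13-j); the u^8 term has j = 8.
C(13,8) = 1287.
Coefficient = C(13,8) · 5^5 = 1287 · 3125 = 4021875.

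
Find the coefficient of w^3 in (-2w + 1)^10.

-960

The general term is C(10,j)·(-2w)^j·(1)^(10-j); the w^3 term has j = 3.
C(10,3) = 120.
Coefficient = C(10,3) · (-2)^3 = 120 · (-8) = -960.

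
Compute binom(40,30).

847660528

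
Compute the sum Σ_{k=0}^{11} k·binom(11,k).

11264

Differentiating (1+x)^11 and setting x=1: Σ k·C(11,k) = 11·2^10 = 11264.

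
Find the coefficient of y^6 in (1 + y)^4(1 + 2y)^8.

17584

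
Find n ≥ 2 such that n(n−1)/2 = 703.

38

n(n−1)/2 = 703 ⇒ n(n−1) = 1406. Since 38·37 = 1406, n = 38.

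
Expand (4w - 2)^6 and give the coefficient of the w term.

The general term is C(6,j)·(4w)^j·(-2)^(6-j); the w^1 term has j = 1.
C(6,1) = 6.
Coefficient = C(6,1) · 4^1 · (-2)^5 = 6 · 4 · (-32) = -768.

-768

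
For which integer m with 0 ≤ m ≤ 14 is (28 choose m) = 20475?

4

C(28,m) increases on 0 ≤ m ≤ 14. C(28,3) = 3276 and C(28,4) = 20475, so m = 4.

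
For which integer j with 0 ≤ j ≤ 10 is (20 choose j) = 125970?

8

C(20,j) increases on 0 ≤ j ≤ 10. C(20,7) = 77520 and C(20,8) = 125970, so j = 8.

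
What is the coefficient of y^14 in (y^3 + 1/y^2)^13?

1287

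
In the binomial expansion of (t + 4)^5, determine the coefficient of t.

1280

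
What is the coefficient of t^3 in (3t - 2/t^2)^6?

-2916

General term: C(6,j)·(3t)^j·(-2/t^2)^(6-j), with t-exponent 1j − 2(6−j) = 3j − 12.
Set 3j − 12 = 3: j = 5.
C(6,5) = 6; 3^5 = 243; (-2)^1 = -2.
Coefficient = 6 · 243 · (-2) = -2916.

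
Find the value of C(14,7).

3432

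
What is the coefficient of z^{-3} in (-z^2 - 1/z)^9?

General term: C(9,j)·(-z^2)^j·(-1/z)^(9-j), with z-exponent 2j − 1(9−j) = 3j − 9.
Set 3j − 9 = -3: j = 2.
C(9,2) = 36; (-1)^2 = 1; (-1)^7 = -1.
Coefficient = 36 · 1 · (-1) = -36.

-36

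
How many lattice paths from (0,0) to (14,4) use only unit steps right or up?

Each path is a sequence of 18 steps with 14 rights: C(18,14) = 3060.

3060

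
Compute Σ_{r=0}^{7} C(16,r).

26333

1 + 16 + 120 + 560 + 1820 + 4368 + 8008 + 11440 = 26333.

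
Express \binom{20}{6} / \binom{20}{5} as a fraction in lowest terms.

5/2

C(n,k+1)/C(n,k) = (n−k)/(k+1) = (20−5)/(5+1) = 15/6 = 5/2.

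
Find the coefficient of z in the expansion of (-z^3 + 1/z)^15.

General term: C(15,j)·(-z^3)^j·(1/z)^(15-j), with z-exponent 3j − 1(15−j) = 4j − 15.
Set 4j − 15 = 1: j = 4.
C(15,4) = 1365; (-1)^4 = 1; 1^11 = 1.
Coefficient = 1365 · 1 · 1 = 1365.

1365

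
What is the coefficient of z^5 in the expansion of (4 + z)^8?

3584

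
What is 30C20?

30045015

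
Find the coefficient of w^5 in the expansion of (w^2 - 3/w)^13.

General term: C(13,j)·(w^2)^j·(-3/w)^(13-j), with w-exponent 2j − 1(13−j) = 3j − 13.
Set 3j − 13 = 5: j = 6.
C(13,6) = 1716; 1^6 = 1; (-3)^7 = -2187.
Coefficient = 1716 · 1 · (-2187) = -3752892.

-3752892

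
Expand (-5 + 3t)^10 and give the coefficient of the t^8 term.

The general term is C(10,j)·(-5)^j·(3t)^(10-j); the t^8 term has j = 2.
C(10,2) = 45.
Coefficient = C(10,2) · (-5)^2 · 3^8 = 45 · 25 · 6561 = 7381125.

7381125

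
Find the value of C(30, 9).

14307150

C(30,9) = (30·29·28·27·26·25·24·23·22) / 9! = 5191778592000 / 362880 = 14307150.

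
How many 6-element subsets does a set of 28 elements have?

C(28,6) = (28·27·26·25·24·23) / 6! = 271252800 / 720 = 376740.

376740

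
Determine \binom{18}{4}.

3060

C(18,4) = (18·17·16·15) / 4! = 73440 / 24 = 3060.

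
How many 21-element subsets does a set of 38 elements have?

28781143380

C(38,21) = C(38,17) by symmetry.
C(38,17) = (38·37·36·35·34·33·32·31·30·29·28·27·26·25·24·23·22) / 17! = 10237090866494416404480000 / 355687428096000 = 28781143380.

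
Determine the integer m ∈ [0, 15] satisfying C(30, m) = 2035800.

C(30,m) increases on 0 ≤ m ≤ 15. C(30,6) = 593775 and C(30,7) = 2035800, so m = 7.

7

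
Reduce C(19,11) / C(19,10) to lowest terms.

C(n,k+1)/C(n,k) = (n−k)/(k+1) = (19−10)/(10+1) = 9/11.

9/11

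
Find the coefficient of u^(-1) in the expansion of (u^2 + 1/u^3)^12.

792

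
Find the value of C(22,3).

1540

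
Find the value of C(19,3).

C(19,3) = (19·18·17) / 3! = 5814 / 6 = 969.

969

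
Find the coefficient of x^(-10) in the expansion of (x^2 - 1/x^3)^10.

210

General term: C(10,j)·(x^2)^j·(-1/x^3)^(10-j), with x-exponent 2j − 3(10−j) = 5j − 30.
Set 5j − 30 = -10: j = 4.
C(10,4) = 210; 1^4 = 1; (-1)^6 = 1.
Coefficient = 210 · 1 · 1 = 210.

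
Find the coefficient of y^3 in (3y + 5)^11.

1740234375

The general term is C(11,j)·(3y)^j·(5)^(11-j); the y^3 term has j = 3.
C(11,3) = 165.
Coefficient = C(11,3) · 3^3 · 5^8 = 165 · 27 · 390625 = 1740234375.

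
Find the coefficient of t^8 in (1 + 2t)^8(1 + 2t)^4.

126720

(1 + 2t)^8(1 + 2t)^4 = (1 + 2t)^12, so the coefficient of t^8 is C(12,8)·2^8 = 495·256 = 126720.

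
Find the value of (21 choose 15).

C(21,15) = C(21,6) by symmetry.
C(21,6) = (21·20·19·18·17·16) / 6! = 39070080 / 720 = 54264.

54264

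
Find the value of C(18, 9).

48620

C(18,9) = (18·17·16·15·14·13·12·11·10) / 9! = 17643225600 / 362880 = 48620.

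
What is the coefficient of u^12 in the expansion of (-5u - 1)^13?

The general term is C(13,j)·(-5u)^j·(-1)^(13-j); the u^12 term has j = 12.
C(13,12) = 13.
Coefficient = C(13,12) · (-5)^12 · (-1)^1 = 13 · 244140625 · (-1) = -3173828125.

-3173828125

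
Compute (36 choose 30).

1947792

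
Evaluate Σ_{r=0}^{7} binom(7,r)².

3432

Σ C(7,r)² is the coefficient of x^7 in (1+x)^7(1+x)^7 = (1+x)^14, i.e. C(14,7) = 3432.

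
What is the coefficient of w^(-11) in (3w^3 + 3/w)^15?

General term: C(15,j)·(3w^3)^j·(3/w)^(15-j), with w-exponent 3j − 1(15−j) = 4j − 15.
Set 4j − 15 = -11: j = 1.
C(15,1) = 15; 3^1 = 3; 3^14 = 4782969.
Coefficient = 15 · 3 · 4782969 = 215233605.

215233605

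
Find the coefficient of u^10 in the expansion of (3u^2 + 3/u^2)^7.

15309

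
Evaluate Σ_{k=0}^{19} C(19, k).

524288

The entries of row 19 sum to 2^19 = 524288.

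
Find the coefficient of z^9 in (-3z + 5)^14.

-123141768750

The general term is C(14,j)·(-3z)^j·(5)^(14-j); the z^9 term has j = 9.
C(14,9) = 2002.
Coefficient = C(14,9) · (-3)^9 · 5^5 = 2002 · (-19683) · 3125 = -123141768750.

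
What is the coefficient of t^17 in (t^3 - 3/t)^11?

General term: C(11,j)·(t^3)^j·(-3/t)^(11-j), with t-exponent 3j − 1(11−j) = 4j − 11.
Set 4j − 11 = 17: j = 7.
C(11,7) = 330; 1^7 = 1; (-3)^4 = 81.
Coefficient = 330 · 1 · 81 = 26730.

26730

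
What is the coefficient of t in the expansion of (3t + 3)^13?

20726199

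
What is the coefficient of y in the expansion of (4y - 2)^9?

9216

The general term is C(9,j)·(4y)^j·(-2)^(9-j); the y^1 term has j = 1.
C(9,1) = 9.
Coefficient = C(9,1) · 4^1 · (-2)^8 = 9 · 4 · 256 = 9216.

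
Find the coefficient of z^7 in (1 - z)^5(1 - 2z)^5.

Coefficient of z^7 = Σ_{j} C(5,j)·(-1)^j·C(5,7-j)·(-2)^(7-j) for j from 2 to 5.
= (-320) + (-800) + (-400) + (-40) = -1560.

-1560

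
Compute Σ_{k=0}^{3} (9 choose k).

130

1 + 9 + 36 + 84 = 130.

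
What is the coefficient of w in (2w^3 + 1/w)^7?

84

General term: C(7,j)·(2w^3)^j·(1/w)^(7-j), with w-exponent 3j − 1(7−j) = 4j − 7.
Set 4j − 7 = 1: j = 2.
C(7,2) = 21; 2^2 = 4; 1^5 = 1.
Coefficient = 21 · 4 · 1 = 84.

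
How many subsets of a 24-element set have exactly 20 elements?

10626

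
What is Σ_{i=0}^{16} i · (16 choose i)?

Differentiating (1+x)^16 and setting x=1: Σ i·C(16,i) = 16·2^15 = 524288.

524288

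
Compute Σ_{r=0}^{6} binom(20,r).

1 + 20 + 190 + 1140 + 4845 + 15504 + 38760 = 60460.

60460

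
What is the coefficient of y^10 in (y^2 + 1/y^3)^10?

General term: C(10,j)·(y^2)^j·(1/y^3)^(10-j), with y-exponent 2j − 3(10−j) = 5j − 30.
Set 5j − 30 = 10: j = 8.
C(10,8) = 45; 1^8 = 1; 1^2 = 1.
Coefficient = 45 · 1 · 1 = 45.

45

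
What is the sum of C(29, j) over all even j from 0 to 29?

268435456

Even-j terms of row 29 sum to 2^28 = 268435456.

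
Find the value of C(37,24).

C(37,24) = C(37,13) by symmetry.
C(37,13) = (37·36·35·34·33·32·31·30·29·28·27·26·25) / 13! = 22183557976419840000 / 6227020800 = 3562467300.

3562467300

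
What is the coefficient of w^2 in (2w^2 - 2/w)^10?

General term: C(10,j)·(2w^2)^j·(-2/w)^(10-j), with w-exponent 2j − 1(10−j) = 3j − 10.
Set 3j − 10 = 2: j = 4.
C(10,4) = 210; 2^4 = 16; (-2)^6 = 64.
Coefficient = 210 · 16 · 64 = 215040.

215040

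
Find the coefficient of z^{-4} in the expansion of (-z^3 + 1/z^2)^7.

21

General term: C(7,j)·(-z^3)^j·(1/z^2)^(7-j), with z-exponent 3j − 2(7−j) = 5j − 14.
Set 5j − 14 = -4: j = 2.
C(7,2) = 21; (-1)^2 = 1; 1^5 = 1.
Coefficient = 21 · 1 · 1 = 21.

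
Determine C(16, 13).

560

C(16,13) = C(16,3) by symmetry.
C(16,3) = (16·15·14) / 3! = 3360 / 6 = 560.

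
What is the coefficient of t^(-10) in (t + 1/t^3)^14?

3003

General term: C(14,j)·(t)^j·(1/t^3)^(14-j), with t-exponent 1j − 3(14−j) = 4j − 42.
Set 4j − 42 = -10: j = 8.
C(14,8) = 3003; 1^8 = 1; 1^6 = 1.
Coefficient = 3003 · 1 · 1 = 3003.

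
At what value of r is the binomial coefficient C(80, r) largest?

40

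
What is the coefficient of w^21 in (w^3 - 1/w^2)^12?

General term: C(12,j)·(w^3)^j·(-1/w^2)^(12-j), with w-exponent 3j − 2(12−j) = 5j − 24.
Set 5j − 24 = 21: j = 9.
C(12,9) = 220; 1^9 = 1; (-1)^3 = -1.
Coefficient = 220 · 1 · (-1) = -220.

-220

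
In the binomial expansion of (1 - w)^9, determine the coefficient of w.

The general term is C(9,j)·(1)^j·(-w)^(9-j); the w^1 term has j = 8.
C(9,8) = 9.
Coefficient = C(9,8) · (-1)^1 = 9 · (-1) = -9.

-9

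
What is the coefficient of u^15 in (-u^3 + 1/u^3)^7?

General term: C(7,j)·(-u^3)^j·(1/u^3)^(7-j), with u-exponent 3j − 3(7−j) = 6j − 21.
Set 6j − 21 = 15: j = 6.
C(7,6) = 7; (-1)^6 = 1; 1^1 = 1.
Coefficient = 7 · 1 · 1 = 7.

7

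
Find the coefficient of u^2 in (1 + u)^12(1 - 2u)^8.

Coefficient of u^2 = Σ_{j} C(12,j)·1^j·C(8,2-j)·(-2)^(2-j) for j from 0 to 2.
= 112 + (-192) + 66 = -14.

-14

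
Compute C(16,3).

560

C(16,3) = (16·15·14) / 3! = 3360 / 6 = 560.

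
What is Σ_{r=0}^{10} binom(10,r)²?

184756

Σ C(10,r)² is the coefficient of x^10 in (1+x)^10(1+x)^10 = (1+x)^20, i.e. C(20,10) = 184756.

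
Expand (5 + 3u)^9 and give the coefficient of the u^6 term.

The general term is C(9,j)·(5)^j·(3u)^(9-j); the u^6 term has j = 3.
C(9,3) = 84.
Coefficient = C(9,3) · 5^3 · 3^6 = 84 · 125 · 729 = 7654500.

7654500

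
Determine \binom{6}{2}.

C(6,2) = (6·5) / 2! = 30 / 2 = 15.

15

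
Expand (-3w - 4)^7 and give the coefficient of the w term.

The general term is C(7,j)·(-3w)^j·(-4)^(7-j); the w^1 term has j = 1.
C(7,1) = 7.
Coefficient = C(7,1) · (-3)^1 · (-4)^6 = 7 · (-3) · 4096 = -86016.

-86016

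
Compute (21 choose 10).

352716

C(21,10) = (21·20·19·18·17·16·15·14·13·12) / 10! = 1279935820800 / 3628800 = 352716.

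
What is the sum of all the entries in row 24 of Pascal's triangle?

The entries of row 24 sum to 2^24 = 16777216.

16777216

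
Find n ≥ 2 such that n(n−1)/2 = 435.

30

n(n−1)/2 = 435 ⇒ n(n−1) = 870. Since 30·29 = 870, n = 30.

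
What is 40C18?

C(40,18) = (40·39·38·37·36·35·34·33·32·31·30·29·28·27·26·25·24·23) / 18! = 725902806896876799590400000 / 6402373705728000 = 113380261800.

113380261800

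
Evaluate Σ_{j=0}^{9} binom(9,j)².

48620

Σ C(9,j)² is the coefficient of x^9 in (1+x)^9(1+x)^9 = (1+x)^18, i.e. C(18,9) = 48620.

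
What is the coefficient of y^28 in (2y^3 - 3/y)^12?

608256

General term: C(12,j)·(2y^3)^j·(-3/y)^(12-j), with y-exponent 3j − 1(12−j) = 4j − 12.
Set 4j − 12 = 28: j = 10.
C(12,10) = 66; 2^10 = 1024; (-3)^2 = 9.
Coefficient = 66 · 1024 · 9 = 608256.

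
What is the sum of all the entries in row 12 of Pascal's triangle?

4096

The entries of row 12 sum to 2^12 = 4096.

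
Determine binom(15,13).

C(15,13) = C(15,2) by symmetry.
C(15,2) = (15·14) / 2! = 210 / 2 = 105.

105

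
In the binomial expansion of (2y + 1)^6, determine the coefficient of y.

12

The general term is C(6,j)·(2y)^j·(1)^(6-j); the y^1 term has j = 1.
C(6,1) = 6.
Coefficient = C(6,1) · 2^1 = 6 · 2 = 12.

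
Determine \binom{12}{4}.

C(12,4) = (12·11·10·9) / 4! = 11880 / 24 = 495.

495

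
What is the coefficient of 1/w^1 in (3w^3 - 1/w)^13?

General term: C(13,j)·(3w^3)^j·(-1/w)^(13-j), with w-exponent 3j − 1(13−j) = 4j − 13.
Set 4j − 13 = -1: j = 3.
C(13,3) = 286; 3^3 = 27; (-1)^10 = 1.
Coefficient = 286 · 27 · 1 = 7722.

7722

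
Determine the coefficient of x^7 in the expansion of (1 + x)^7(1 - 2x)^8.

Coefficient of x^7 = Σ_{j} C(7,j)·1^j·C(8,7-j)·(-2)^(7-j) for j from 0 to 7.
= (-1024) + 12544 + (-37632) + 39200 + (-15680) + 2352 + (-112) + 1 = -351.

-351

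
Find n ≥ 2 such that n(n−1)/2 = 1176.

n(n−1)/2 = 1176 ⇒ n(n−1) = 2352. Since 49·48 = 2352, n = 49.

49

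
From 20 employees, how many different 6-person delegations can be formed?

38760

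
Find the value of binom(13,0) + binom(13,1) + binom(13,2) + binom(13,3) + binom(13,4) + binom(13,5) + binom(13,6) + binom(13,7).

5812

1 + 13 + 78 + 286 + 715 + 1287 + 1716 + 1716 = 5812.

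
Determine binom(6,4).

15

C(6,4) = C(6,2) by symmetry.
C(6,2) = (6·5) / 2! = 30 / 2 = 15.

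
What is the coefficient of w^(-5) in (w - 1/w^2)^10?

-252

General term: C(10,j)·(w)^j·(-1/w^2)^(10-j), with w-exponent 1j − 2(10−j) = 3j − 20.
Set 3j − 20 = -5: j = 5.
C(10,5) = 252; 1^5 = 1; (-1)^5 = -1.
Coefficient = 252 · 1 · (-1) = -252.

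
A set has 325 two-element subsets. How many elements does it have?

26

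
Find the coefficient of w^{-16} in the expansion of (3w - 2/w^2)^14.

83026944

General term: C(14,j)·(3w)^j·(-2/w^2)^(14-j), with w-exponent 1j − 2(14−j) = 3j − 28.
Set 3j − 28 = -16: j = 4.
C(14,4) = 1001; 3^4 = 81; (-2)^10 = 1024.
Coefficient = 1001 · 81 · 1024 = 83026944.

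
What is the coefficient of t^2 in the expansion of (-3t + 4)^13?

The general term is C(13,j)·(-3t)^j·(4)^(13-j); the t^2 term has j = 2.
C(13,2) = 78.
Coefficient = C(13,2) · (-3)^2 · 4^11 = 78 · 9 · 4194304 = 2944401408.

2944401408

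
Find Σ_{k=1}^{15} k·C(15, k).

245760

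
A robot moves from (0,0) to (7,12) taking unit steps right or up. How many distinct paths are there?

50388

Each path is a sequence of 19 steps with 7 rights: C(19,7) = 50388.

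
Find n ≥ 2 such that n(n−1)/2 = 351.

27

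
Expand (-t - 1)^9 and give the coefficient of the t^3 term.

-84

The general term is C(9,j)·(-t)^j·(-1)^(9-j); the t^3 term has j = 3.
C(9,3) = 84.
Coefficient = C(9,3) · (-1)^3 = 84 · (-1) = -84.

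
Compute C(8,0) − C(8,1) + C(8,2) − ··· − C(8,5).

-21

The partial alternating sum Σ_{k=0}^{5} (−1)^k C(8,k) = (−1)^5 C(7,5) = -21.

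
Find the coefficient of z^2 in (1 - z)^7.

The general term is C(7,j)·(1)^j·(-z)^(7-j); the z^2 term has j = 5.
C(7,5) = 21.
Coefficient = C(7,5) = 21.

21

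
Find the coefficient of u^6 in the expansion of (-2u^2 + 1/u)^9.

-4032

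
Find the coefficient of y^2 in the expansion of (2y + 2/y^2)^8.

General term: C(8,j)·(2y)^j·(2/y^2)^(8-j), with y-exponent 1j − 2(8−j) = 3j − 16.
Set 3j − 16 = 2: j = 6.
C(8,6) = 28; 2^6 = 64; 2^2 = 4.
Coefficient = 28 · 64 · 4 = 7168.

7168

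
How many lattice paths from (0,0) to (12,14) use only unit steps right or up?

9657700

Each path is a sequence of 26 steps with 12 rights: C(26,12) = 9657700.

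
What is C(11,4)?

330

C(11,4) = (11·10·9·8) / 4! = 7920 / 24 = 330.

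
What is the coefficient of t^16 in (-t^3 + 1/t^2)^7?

General term: C(7,j)·(-t^3)^j·(1/t^2)^(7-j), with t-exponent 3j − 2(7−j) = 5j − 14.
Set 5j − 14 = 16: j = 6.
C(7,6) = 7; (-1)^6 = 1; 1^1 = 1.
Coefficient = 7 · 1 · 1 = 7.

7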